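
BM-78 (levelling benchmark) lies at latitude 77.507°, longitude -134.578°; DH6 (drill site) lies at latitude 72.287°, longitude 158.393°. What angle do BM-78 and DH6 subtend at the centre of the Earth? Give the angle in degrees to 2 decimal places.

Δφ = -5.2200°,  Δλ = -67.0290°
a = sin²(Δφ/2) + cos φ₁ cos φ₂ sin²(Δλ/2) = 0.022139
c = 2·arcsin(√a) = 0.298690 rad = 17.1137°

17.11°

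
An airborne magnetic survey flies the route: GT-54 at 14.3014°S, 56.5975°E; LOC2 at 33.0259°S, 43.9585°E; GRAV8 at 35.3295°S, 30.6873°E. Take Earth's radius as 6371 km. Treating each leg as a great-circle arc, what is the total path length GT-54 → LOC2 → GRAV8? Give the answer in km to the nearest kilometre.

3689 km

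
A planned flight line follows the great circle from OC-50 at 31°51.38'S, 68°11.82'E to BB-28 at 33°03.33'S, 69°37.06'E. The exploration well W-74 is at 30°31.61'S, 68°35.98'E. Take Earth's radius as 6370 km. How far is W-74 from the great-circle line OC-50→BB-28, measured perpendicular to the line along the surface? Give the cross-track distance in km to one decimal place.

131.2 km

OC-50: φ = -31.85633°, λ = +68.19700°
BB-28: φ = -33.05550°, λ = +69.61767°
W-74: φ = -30.52683°, λ = +68.59967°
δ₁₃ = central angle OC-50→W-74 = 0.023970 rad  (haversine)
θ₁₃ = bearing OC-50→W-74 = 14.630°,  θ₁₂ = bearing OC-50→BB-28 = 135.389°
dₓₜ = R·arcsin(sin δ₁₃ · sin(θ₁₃ − θ₁₂)) = 6370·arcsin(0.02397·sin(-120.759°)) = -131.208 km
|dₓₜ| = 131.208 km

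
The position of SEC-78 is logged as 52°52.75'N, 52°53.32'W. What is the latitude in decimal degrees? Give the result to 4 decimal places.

52° + 52.75′/60 = 52 + 0.87917 = 52.8792°

52.8792°N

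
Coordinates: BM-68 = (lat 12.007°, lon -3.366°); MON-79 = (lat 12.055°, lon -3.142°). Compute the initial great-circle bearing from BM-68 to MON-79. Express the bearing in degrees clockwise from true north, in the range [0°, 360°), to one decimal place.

77.6°

Δλ = 0.2240°
y = sin Δλ · cos φ₂ = 0.003823
x = cos φ₁ sin φ₂ − sin φ₁ cos φ₂ cos Δλ = 0.000839
θ = atan2(y, x) = 77.6185° → 77.6185° (mod 360°)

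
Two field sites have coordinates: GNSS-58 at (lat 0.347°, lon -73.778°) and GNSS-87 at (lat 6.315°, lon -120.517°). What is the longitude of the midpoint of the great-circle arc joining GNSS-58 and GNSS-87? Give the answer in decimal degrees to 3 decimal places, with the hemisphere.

Bx = cos φ₂ cos Δλ = 0.681164,  By = cos φ₂ sin Δλ = -0.723821
φₘ = atan2(sin φ₁ + sin φ₂, √((cos φ₁ + Bx)² + By²)) = 3.62791°
λₘ = λ₁ + atan2(By, cos φ₁ + Bx) = -97.07239°

97.072°W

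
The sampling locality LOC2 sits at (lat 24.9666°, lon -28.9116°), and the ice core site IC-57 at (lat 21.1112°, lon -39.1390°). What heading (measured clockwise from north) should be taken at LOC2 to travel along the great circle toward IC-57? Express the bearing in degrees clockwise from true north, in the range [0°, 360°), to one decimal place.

249.8°

Δλ = -10.2274°
y = sin Δλ · cos φ₂ = -0.165638
x = cos φ₁ sin φ₂ − sin φ₁ cos φ₂ cos Δλ = -0.060982
θ = atan2(y, x) = -110.2119° → 249.7881° (mod 360°)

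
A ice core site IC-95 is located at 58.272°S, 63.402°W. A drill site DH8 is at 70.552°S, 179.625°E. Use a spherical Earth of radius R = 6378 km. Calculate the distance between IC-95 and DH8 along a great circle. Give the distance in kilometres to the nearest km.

4868 km

Δφ = -12.2800°,  Δλ = -116.9730°
a = sin²(Δφ/2) + cos φ₁ cos φ₂ sin²(Δλ/2) = 0.138696
c = 2·arcsin(√a) = 0.763230 rad = 43.7298°
d = R·c = 6378 × 0.763230 = 4867.9 km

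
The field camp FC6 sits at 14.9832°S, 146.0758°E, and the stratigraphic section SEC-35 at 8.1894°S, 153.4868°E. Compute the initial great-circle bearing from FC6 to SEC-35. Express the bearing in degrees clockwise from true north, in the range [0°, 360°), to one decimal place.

Δλ = 7.4110°
y = sin Δλ · cos φ₂ = 0.127671
x = cos φ₁ sin φ₂ − sin φ₁ cos φ₂ cos Δλ = 0.116159
θ = atan2(y, x) = 47.7031° → 47.7031° (mod 360°)

47.7°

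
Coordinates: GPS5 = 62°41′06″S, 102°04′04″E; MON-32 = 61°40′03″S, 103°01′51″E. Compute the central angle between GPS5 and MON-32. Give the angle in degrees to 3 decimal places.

1.112°

GPS5: φ = -62.68500°, λ = +102.06778°
MON-32: φ = -61.66750°, λ = +103.03083°
Δφ = 1.0175°,  Δλ = 0.9631°
a = sin²(Δφ/2) + cos φ₁ cos φ₂ sin²(Δλ/2) = 0.000094
c = 2·arcsin(√a) = 0.019414 rad = 1.1123°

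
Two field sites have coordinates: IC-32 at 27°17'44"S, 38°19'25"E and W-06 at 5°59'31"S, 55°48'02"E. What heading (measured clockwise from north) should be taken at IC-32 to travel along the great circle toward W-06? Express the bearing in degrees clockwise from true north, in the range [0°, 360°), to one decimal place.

IC-32: φ = -27.29556°, λ = +38.32361°
W-06: φ = -5.99194°, λ = +55.80056°
Δλ = 17.4769°
y = sin Δλ · cos φ₂ = 0.298681
x = cos φ₁ sin φ₂ − sin φ₁ cos φ₂ cos Δλ = 0.342257
θ = atan2(y, x) = 41.1106° → 41.1106° (mod 360°)

41.1°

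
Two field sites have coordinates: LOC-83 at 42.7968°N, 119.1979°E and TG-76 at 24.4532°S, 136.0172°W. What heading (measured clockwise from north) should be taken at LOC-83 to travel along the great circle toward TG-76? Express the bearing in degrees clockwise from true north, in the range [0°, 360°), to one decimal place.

Δλ = 104.7849°
y = sin Δλ · cos φ₂ = 0.880160
x = cos φ₁ sin φ₂ − sin φ₁ cos φ₂ cos Δλ = -0.145918
θ = atan2(y, x) = 99.4132° → 99.4132° (mod 360°)

99.4°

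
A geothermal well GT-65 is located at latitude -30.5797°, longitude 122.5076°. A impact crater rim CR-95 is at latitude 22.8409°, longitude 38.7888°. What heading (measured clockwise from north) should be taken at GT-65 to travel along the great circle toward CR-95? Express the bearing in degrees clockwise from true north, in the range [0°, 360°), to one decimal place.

Δλ = -83.7188°
y = sin Δλ · cos φ₂ = -0.916054
x = cos φ₁ sin φ₂ − sin φ₁ cos φ₂ cos Δλ = 0.385483
θ = atan2(y, x) = -67.1783° → 292.8217° (mod 360°)

292.8°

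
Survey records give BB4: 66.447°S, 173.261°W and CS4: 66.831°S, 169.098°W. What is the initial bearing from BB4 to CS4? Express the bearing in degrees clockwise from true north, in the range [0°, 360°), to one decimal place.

Δλ = 4.1630°
y = sin Δλ · cos φ₂ = 0.028562
x = cos φ₁ sin φ₂ − sin φ₁ cos φ₂ cos Δλ = -0.007654
θ = atan2(y, x) = 105.0009° → 105.0009° (mod 360°)

105.0°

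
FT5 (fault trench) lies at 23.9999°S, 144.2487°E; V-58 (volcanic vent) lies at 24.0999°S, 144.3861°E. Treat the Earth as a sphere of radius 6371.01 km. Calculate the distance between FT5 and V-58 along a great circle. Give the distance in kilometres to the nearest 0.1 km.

17.8 km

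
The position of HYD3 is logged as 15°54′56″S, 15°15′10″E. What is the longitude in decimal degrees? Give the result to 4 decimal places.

15.2528°E

15° + 15′/60 + 10″/3600 = 15 + 0.25000 + 0.00278 = 15.2528°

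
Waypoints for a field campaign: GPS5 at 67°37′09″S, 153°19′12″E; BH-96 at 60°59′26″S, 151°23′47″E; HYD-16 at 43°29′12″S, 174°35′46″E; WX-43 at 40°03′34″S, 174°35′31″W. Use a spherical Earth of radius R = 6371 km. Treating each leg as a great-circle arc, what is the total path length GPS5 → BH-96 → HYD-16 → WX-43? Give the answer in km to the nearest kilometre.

GPS5: φ = -67.61917°, λ = +153.32000°
BH-96: φ = -60.99056°, λ = +151.39639°
HYD-16: φ = -43.48667°, λ = +174.59611°
WX-43: φ = -40.05944°, λ = -174.59194°
GPS5→BH-96: c = 0.116589 rad, d = 742.79 km
BH-96→HYD-16: c = 0.389116 rad, d = 2479.06 km
HYD-16→WX-43: c = 0.152767 rad, d = 973.28 km
Total = 742.79 + 2479.06 + 973.28 = 4195.12 km

4195 km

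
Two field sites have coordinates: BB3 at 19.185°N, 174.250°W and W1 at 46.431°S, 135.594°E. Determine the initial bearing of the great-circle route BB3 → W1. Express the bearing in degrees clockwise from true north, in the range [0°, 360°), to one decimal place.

Δλ = -50.1560°
y = sin Δλ · cos φ₂ = -0.529183
x = cos φ₁ sin φ₂ − sin φ₁ cos φ₂ cos Δλ = -0.829420
θ = atan2(y, x) = -147.4615° → 212.5385° (mod 360°)

212.5°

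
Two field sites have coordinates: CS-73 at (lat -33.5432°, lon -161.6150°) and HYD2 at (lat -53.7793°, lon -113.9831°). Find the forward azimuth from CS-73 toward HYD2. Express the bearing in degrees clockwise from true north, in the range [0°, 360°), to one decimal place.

Δλ = 47.6319°
y = sin Δλ · cos φ₂ = 0.436573
x = cos φ₁ sin φ₂ − sin φ₁ cos φ₂ cos Δλ = -0.452367
θ = atan2(y, x) = 136.0179° → 136.0179° (mod 360°)

136.0°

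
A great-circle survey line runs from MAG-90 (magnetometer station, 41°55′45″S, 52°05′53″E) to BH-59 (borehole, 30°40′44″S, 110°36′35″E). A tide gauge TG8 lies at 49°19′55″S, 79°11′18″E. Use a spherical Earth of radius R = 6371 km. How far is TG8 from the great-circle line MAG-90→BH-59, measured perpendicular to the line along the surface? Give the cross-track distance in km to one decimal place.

MAG-90: φ = -41.92917°, λ = +52.09806°
BH-59: φ = -30.67889°, λ = +110.60972°
TG8: φ = -49.33194°, λ = +79.18833°
δ₁₃ = central angle MAG-90→TG8 = 0.352610 rad  (haversine)
θ₁₃ = bearing MAG-90→TG8 = 120.758°,  θ₁₂ = bearing MAG-90→BH-59 = 96.180°
dₓₜ = R·arcsin(sin δ₁₃ · sin(θ₁₃ − θ₁₂)) = 6371·arcsin(0.34535·sin(24.578°)) = 918.312 km
|dₓₜ| = 918.312 km

918.3 km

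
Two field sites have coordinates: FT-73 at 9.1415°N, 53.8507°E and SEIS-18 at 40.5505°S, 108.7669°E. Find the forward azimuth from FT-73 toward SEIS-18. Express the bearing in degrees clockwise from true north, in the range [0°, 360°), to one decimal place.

138.8°

Δλ = 54.9162°
y = sin Δλ · cos φ₂ = 0.621781
x = cos φ₁ sin φ₂ − sin φ₁ cos φ₂ cos Δλ = -0.711246
θ = atan2(y, x) = 138.8396° → 138.8396° (mod 360°)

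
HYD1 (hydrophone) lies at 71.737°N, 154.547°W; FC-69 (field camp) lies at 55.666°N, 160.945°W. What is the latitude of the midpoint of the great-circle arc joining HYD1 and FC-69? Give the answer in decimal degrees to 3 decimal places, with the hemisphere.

63.734°N

Bx = cos φ₂ cos Δλ = 0.560503,  By = cos φ₂ sin Δλ = -0.062851
φₘ = atan2(sin φ₁ + sin φ₂, √((cos φ₁ + Bx)² + By²)) = 63.73408°
λₘ = λ₁ + atan2(By, cos φ₁ + Bx) = -158.66070°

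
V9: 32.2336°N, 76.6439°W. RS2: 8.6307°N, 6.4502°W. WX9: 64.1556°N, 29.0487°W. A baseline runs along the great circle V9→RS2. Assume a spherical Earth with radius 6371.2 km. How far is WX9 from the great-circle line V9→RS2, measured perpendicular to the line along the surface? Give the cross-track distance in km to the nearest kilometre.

δ₁₃ = central angle V9→WX9 = 0.754385 rad  (haversine)
θ₁₃ = bearing V9→WX9 = 28.036°,  θ₁₂ = bearing V9→RS2 = 93.184°
dₓₜ = R·arcsin(sin δ₁₃ · sin(θ₁₃ − θ₁₂)) = 6371.2·arcsin(0.68484·sin(-65.148°)) = -4272.265 km
|dₓₜ| = 4272.265 km

4272 km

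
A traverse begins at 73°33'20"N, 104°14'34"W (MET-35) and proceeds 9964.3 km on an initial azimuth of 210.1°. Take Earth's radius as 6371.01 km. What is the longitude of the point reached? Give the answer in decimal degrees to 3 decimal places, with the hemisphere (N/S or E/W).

135.333°W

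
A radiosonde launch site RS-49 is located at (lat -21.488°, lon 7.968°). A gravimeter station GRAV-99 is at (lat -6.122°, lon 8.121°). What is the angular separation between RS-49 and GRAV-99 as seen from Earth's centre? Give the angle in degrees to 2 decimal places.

15.37°

Δφ = 15.3660°,  Δλ = 0.1530°
a = sin²(Δφ/2) + cos φ₁ cos φ₂ sin²(Δλ/2) = 0.017875
c = 2·arcsin(√a) = 0.268200 rad = 15.3667°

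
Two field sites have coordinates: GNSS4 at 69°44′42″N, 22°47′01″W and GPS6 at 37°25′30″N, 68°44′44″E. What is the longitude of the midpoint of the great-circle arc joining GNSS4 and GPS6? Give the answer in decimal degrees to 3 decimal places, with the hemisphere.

44.952°E

GNSS4: φ = +69.74500°, λ = -22.78361°
GPS6: φ = +37.42500°, λ = +68.74556°
Bx = cos φ₂ cos Δλ = -0.021193,  By = cos φ₂ sin Δλ = 0.793867
φₘ = atan2(sin φ₁ + sin φ₂, √((cos φ₁ + Bx)² + By²)) = 60.97387°
λₘ = λ₁ + atan2(By, cos φ₁ + Bx) = 44.95236°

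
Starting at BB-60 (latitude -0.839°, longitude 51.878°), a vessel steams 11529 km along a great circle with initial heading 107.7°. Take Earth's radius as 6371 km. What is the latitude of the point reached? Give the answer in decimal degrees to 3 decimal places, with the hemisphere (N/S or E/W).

δ = d/R = 11529/6371 = 1.809606 rad
φ₂ = arcsin(sin φ₁ cos δ + cos φ₁ sin δ cos θ)
   = arcsin(-0.01464·-0.23655 + 0.99989·0.97162·-0.30403) = -16.97230°
λ₂ = λ₁ + atan2(sin θ sin δ cos φ₁, cos δ − sin φ₁ sin φ₂) = 156.46288°

16.972°S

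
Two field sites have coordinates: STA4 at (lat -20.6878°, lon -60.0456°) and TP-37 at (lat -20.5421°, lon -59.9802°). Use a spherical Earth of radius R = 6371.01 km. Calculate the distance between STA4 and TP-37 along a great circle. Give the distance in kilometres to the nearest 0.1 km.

Δφ = 0.1457°,  Δλ = 0.0654°
a = sin²(Δφ/2) + cos φ₁ cos φ₂ sin²(Δλ/2) = 0.000002
c = 2·arcsin(√a) = 0.002758 rad = 0.1580°
d = R·c = 6371.01 × 0.002758 = 17.6 km

17.6 km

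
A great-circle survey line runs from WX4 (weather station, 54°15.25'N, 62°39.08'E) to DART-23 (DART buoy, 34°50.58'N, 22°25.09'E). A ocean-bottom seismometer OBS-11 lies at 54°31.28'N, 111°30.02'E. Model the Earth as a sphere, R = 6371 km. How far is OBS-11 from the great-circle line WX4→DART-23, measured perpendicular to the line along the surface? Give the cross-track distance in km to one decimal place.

WX4: φ = +54.25417°, λ = +62.65133°
DART-23: φ = +34.84300°, λ = +22.41817°
OBS-11: φ = +54.52133°, λ = +111.50033°
δ₁₃ = central angle WX4→OBS-11 = 0.486350 rad  (haversine)
θ₁₃ = bearing WX4→OBS-11 = 69.231°,  θ₁₂ = bearing WX4→DART-23 = 251.754°
dₓₜ = R·arcsin(sin δ₁₃ · sin(θ₁₃ − θ₁₂)) = 6371·arcsin(0.46740·sin(-182.524°)) = 131.130 km
|dₓₜ| = 131.130 km

131.1 km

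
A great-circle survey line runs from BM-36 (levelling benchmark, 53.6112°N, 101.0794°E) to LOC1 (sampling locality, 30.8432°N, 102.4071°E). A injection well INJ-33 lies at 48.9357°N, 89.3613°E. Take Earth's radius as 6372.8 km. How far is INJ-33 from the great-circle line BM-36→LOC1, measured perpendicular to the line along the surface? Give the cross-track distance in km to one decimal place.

δ₁₃ = central angle BM-36→INJ-33 = 0.151471 rad  (haversine)
θ₁₃ = bearing BM-36→INJ-33 = 242.150°,  θ₁₂ = bearing BM-36→LOC1 = 177.056°
dₓₜ = R·arcsin(sin δ₁₃ · sin(θ₁₃ − θ₁₂)) = 6372.8·arcsin(0.15089·sin(65.094°)) = 874.926 km
|dₓₜ| = 874.926 km

874.9 km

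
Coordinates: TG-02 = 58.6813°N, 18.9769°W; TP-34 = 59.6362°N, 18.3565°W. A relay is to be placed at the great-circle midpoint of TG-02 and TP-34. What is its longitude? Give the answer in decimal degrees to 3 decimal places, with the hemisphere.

18.671°W

Bx = cos φ₂ cos Δλ = 0.505459,  By = cos φ₂ sin Δλ = 0.005473
φₘ = atan2(sin φ₁ + sin φ₂, √((cos φ₁ + Bx)² + By²)) = 59.15912°
λₘ = λ₁ + atan2(By, cos φ₁ + Bx) = -18.67103°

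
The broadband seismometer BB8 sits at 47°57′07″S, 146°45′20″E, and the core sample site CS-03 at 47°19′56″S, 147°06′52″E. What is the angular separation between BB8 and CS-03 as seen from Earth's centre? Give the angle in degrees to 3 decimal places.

BB8: φ = -47.95194°, λ = +146.75556°
CS-03: φ = -47.33222°, λ = +147.11444°
Δφ = 0.6197°,  Δλ = 0.3589°
a = sin²(Δφ/2) + cos φ₁ cos φ₂ sin²(Δλ/2) = 0.000034
c = 2·arcsin(√a) = 0.011610 rad = 0.6652°

0.665°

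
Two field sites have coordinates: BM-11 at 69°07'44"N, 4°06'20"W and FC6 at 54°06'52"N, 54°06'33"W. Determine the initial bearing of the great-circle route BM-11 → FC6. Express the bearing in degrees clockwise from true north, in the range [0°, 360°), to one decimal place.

BM-11: φ = +69.12889°, λ = -4.10556°
FC6: φ = +54.11444°, λ = -54.10917°
Δλ = -50.0036°
y = sin Δλ · cos φ₂ = -0.449055
x = cos φ₁ sin φ₂ − sin φ₁ cos φ₂ cos Δλ = -0.063389
θ = atan2(y, x) = -98.0348° → 261.9652° (mod 360°)

262.0°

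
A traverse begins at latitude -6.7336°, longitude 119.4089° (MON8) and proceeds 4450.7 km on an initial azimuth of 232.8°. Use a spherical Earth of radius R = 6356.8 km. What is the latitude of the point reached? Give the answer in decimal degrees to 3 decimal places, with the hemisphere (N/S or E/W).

δ = d/R = 4450.7/6356.8 = 0.700148 rad
φ₂ = arcsin(sin φ₁ cos δ + cos φ₁ sin δ cos θ)
   = arcsin(-0.11725·0.76475 + 0.99310·0.64433·-0.60460) = -28.45990°
λ₂ = λ₁ + atan2(sin θ sin δ cos φ₁, cos δ − sin φ₁ sin φ₂) = 83.69221°

28.460°S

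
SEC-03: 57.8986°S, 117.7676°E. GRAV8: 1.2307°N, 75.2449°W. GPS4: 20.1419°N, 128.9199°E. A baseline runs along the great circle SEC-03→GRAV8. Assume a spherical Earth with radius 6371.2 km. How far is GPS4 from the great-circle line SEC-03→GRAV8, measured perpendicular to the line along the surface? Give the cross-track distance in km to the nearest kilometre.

δ₁₃ = central angle SEC-03→GPS4 = 1.371684 rad  (haversine)
θ₁₃ = bearing SEC-03→GPS4 = 10.676°,  θ₁₂ = bearing SEC-03→GRAV8 = 164.537°
dₓₜ = R·arcsin(sin δ₁₃ · sin(θ₁₃ − θ₁₂)) = 6371.2·arcsin(0.98024·sin(-153.861°)) = -2844.977 km
|dₓₜ| = 2844.977 km

2845 km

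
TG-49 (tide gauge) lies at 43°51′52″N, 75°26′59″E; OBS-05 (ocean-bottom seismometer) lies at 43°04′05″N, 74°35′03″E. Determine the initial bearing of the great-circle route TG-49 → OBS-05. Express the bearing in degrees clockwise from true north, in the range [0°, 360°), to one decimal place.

TG-49: φ = +43.86444°, λ = +75.44972°
OBS-05: φ = +43.06806°, λ = +74.58417°
Δλ = -0.8656°
y = sin Δλ · cos φ₂ = -0.011036
x = cos φ₁ sin φ₂ − sin φ₁ cos φ₂ cos Δλ = -0.013841
θ = atan2(y, x) = -141.4346° → 218.5654° (mod 360°)

218.6°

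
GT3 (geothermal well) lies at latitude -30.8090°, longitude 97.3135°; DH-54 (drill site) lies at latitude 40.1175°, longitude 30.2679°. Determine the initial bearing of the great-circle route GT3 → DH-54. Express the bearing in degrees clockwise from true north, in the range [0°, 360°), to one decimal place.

315.1°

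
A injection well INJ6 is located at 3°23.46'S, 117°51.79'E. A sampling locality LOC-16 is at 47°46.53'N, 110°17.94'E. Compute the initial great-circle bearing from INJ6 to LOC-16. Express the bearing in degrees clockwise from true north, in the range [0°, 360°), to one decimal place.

353.5°

INJ6: φ = -3.39100°, λ = +117.86317°
LOC-16: φ = +47.77550°, λ = +110.29900°
Δλ = -7.5642°
y = sin Δλ · cos φ₂ = -0.088465
x = cos φ₁ sin φ₂ − sin φ₁ cos φ₂ cos Δλ = 0.778626
θ = atan2(y, x) = -6.4819° → 353.5181° (mod 360°)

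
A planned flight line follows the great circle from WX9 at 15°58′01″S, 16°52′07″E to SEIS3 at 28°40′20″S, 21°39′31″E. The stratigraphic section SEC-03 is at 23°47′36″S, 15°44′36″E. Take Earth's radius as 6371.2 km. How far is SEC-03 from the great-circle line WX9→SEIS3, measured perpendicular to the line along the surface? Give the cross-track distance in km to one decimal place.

382.2 km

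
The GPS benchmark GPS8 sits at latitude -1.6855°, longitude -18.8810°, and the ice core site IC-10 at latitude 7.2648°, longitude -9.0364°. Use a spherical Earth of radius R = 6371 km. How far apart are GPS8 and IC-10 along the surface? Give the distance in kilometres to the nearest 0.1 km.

Δφ = 8.9503°,  Δλ = 9.8446°
a = sin²(Δφ/2) + cos φ₁ cos φ₂ sin²(Δλ/2) = 0.013388
c = 2·arcsin(√a) = 0.231936 rad = 13.2889°
d = R·c = 6371 × 0.231936 = 1477.7 km

1477.7 km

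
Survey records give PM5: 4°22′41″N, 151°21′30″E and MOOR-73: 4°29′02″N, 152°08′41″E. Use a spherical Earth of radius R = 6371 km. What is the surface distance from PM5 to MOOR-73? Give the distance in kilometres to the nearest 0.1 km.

PM5: φ = +4.37806°, λ = +151.35833°
MOOR-73: φ = +4.48389°, λ = +152.14472°
Δφ = 0.1058°,  Δλ = 0.7864°
a = sin²(Δφ/2) + cos φ₁ cos φ₂ sin²(Δλ/2) = 0.000048
c = 2·arcsin(√a) = 0.013808 rad = 0.7911°
d = R·c = 6371 × 0.013808 = 88.0 km

88.0 km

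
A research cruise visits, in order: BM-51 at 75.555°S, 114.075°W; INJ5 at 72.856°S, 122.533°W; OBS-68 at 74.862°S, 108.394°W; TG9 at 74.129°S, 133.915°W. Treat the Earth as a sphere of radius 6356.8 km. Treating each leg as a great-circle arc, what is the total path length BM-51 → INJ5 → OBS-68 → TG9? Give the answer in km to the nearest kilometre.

1636 km

BM-51→INJ5: c = 0.061800 rad, d = 392.85 km
INJ5→OBS-68: c = 0.076763 rad, d = 487.97 km
OBS-68→TG9: c = 0.118814 rad, d = 755.28 km
Total = 392.85 + 487.97 + 755.28 = 1636.10 km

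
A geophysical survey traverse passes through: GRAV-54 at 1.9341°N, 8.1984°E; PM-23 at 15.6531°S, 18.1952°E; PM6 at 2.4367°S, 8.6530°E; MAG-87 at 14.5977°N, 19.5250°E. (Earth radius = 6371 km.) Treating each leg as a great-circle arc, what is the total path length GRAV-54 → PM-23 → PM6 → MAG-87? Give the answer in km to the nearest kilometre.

6288 km

GRAV-54→PM-23: c = 0.352110 rad, d = 2243.29 km
PM-23→PM6: c = 0.283070 rad, d = 1803.44 km
PM6→MAG-87: c = 0.351739 rad, d = 2240.93 km
Total = 2243.29 + 1803.44 + 2240.93 = 6287.66 km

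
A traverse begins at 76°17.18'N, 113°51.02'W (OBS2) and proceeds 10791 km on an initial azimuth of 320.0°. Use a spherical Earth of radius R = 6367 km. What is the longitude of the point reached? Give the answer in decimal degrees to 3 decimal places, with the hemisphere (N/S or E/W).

105.867°E

OBS2: φ = +76.28633°, λ = -113.85033°
δ = d/R = 10791/6367 = 1.694833 rad
φ₂ = arcsin(sin φ₁ cos δ + cos φ₁ sin δ cos θ)
   = arcsin(0.97149·-0.12372 + 0.23707·0.99232·0.76604) = 3.44091°
λ₂ = λ₁ + atan2(sin θ sin δ cos φ₁, cos δ − sin φ₁ sin φ₂) = 105.86705°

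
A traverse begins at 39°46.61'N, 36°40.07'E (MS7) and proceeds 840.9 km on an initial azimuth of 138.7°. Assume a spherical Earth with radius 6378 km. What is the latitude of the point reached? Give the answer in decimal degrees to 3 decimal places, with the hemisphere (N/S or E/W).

MS7: φ = +39.77683°, λ = +36.66783°
δ = d/R = 840.9/6378 = 0.131844 rad
φ₂ = arcsin(sin φ₁ cos δ + cos φ₁ sin δ cos θ)
   = arcsin(0.63980·0.99132 + 0.76854·0.13146·-0.75126) = 33.94127°
λ₂ = λ₁ + atan2(sin θ sin δ cos φ₁, cos δ − sin φ₁ sin φ₂) = 42.67112°

33.941°N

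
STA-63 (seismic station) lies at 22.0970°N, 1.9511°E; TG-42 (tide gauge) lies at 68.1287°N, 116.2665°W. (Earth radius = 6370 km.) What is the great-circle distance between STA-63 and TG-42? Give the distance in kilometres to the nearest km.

Δφ = 46.0317°,  Δλ = -118.2176°
a = sin²(Δφ/2) + cos φ₁ cos φ₂ sin²(Δλ/2) = 0.407050
c = 2·arcsin(√a) = 1.383808 rad = 79.2864°
d = R·c = 6370 × 1.383808 = 8814.9 km

8815 km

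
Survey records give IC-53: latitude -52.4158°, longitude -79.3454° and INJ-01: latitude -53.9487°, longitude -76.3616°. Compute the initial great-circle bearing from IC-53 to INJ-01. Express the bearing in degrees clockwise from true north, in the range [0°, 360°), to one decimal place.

Δλ = 2.9838°
y = sin Δλ · cos φ₂ = 0.030634
x = cos φ₁ sin φ₂ − sin φ₁ cos φ₂ cos Δλ = -0.027383
θ = atan2(y, x) = 131.7930° → 131.7930° (mod 360°)

131.8°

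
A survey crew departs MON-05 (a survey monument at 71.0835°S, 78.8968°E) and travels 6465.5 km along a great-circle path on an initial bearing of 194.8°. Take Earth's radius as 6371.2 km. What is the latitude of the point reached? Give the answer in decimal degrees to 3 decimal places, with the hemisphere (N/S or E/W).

49.952°S

δ = d/R = 6465.5/6371.2 = 1.014801 rad
φ₂ = arcsin(sin φ₁ cos δ + cos φ₁ sin δ cos θ)
   = arcsin(-0.94599·0.52779 + 0.32419·0.84938·-0.96682) = -49.95217°
λ₂ = λ₁ + atan2(sin θ sin δ cos φ₁, cos δ − sin φ₁ sin φ₂) = -81.39627°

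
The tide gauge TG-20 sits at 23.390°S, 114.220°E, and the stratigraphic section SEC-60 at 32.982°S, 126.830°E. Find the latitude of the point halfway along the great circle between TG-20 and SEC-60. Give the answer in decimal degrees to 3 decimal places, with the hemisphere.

Bx = cos φ₂ cos Δλ = 0.818608,  By = cos φ₂ sin Δλ = 0.183131
φₘ = atan2(sin φ₁ + sin φ₂, √((cos φ₁ + Bx)² + By²)) = -28.33067°
λₘ = λ₁ + atan2(By, cos φ₁ + Bx) = 120.24037°

28.331°S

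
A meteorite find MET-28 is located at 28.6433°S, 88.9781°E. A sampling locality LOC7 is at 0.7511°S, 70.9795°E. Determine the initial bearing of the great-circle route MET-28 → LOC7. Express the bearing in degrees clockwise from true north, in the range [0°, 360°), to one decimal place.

325.2°

Δλ = -17.9986°
y = sin Δλ · cos φ₂ = -0.308967
x = cos φ₁ sin φ₂ − sin φ₁ cos φ₂ cos Δλ = 0.444354
θ = atan2(y, x) = -34.8116° → 325.1884° (mod 360°)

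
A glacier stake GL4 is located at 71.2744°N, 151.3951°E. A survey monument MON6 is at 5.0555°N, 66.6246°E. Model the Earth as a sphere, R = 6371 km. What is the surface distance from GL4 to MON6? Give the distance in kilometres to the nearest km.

9289 km

Δφ = -66.2189°,  Δλ = -84.7705°
a = sin²(Δφ/2) + cos φ₁ cos φ₂ sin²(Δλ/2) = 0.443698
c = 2·arcsin(√a) = 1.457954 rad = 83.5346°
d = R·c = 6371 × 1.457954 = 9288.6 km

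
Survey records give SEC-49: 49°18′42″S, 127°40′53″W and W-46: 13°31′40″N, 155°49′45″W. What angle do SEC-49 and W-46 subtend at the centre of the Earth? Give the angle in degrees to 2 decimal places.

SEC-49: φ = -49.31167°, λ = -127.68139°
W-46: φ = +13.52778°, λ = -155.82917°
Δφ = 62.8394°,  Δλ = -28.1478°
a = sin²(Δφ/2) + cos φ₁ cos φ₂ sin²(Δλ/2) = 0.309239
c = 2·arcsin(√a) = 1.179354 rad = 67.5720°

67.57°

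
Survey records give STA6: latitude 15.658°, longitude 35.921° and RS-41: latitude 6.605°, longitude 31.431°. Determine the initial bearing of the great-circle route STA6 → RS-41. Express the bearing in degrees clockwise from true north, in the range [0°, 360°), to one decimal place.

206.4°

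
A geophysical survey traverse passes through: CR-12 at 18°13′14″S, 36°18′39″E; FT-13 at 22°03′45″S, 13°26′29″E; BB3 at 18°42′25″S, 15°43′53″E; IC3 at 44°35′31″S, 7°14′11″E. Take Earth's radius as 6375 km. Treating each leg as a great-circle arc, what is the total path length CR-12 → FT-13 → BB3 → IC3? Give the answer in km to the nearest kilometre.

5854 km

CR-12: φ = -18.22056°, λ = +36.31083°
FT-13: φ = -22.06250°, λ = +13.44139°
BB3: φ = -18.70694°, λ = +15.73139°
IC3: φ = -44.59194°, λ = +7.23639°
CR-12→FT-13: c = 0.380297 rad, d = 2424.40 km
FT-13→BB3: c = 0.069519 rad, d = 443.19 km
BB3→IC3: c = 0.468444 rad, d = 2986.33 km
Total = 2424.40 + 443.19 + 2986.33 = 5853.91 km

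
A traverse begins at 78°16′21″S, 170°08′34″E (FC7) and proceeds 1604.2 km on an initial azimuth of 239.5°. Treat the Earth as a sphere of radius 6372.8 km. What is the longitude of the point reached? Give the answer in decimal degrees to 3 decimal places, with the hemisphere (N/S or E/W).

98.946°E

FC7: φ = -78.27250°, λ = +170.14278°
δ = d/R = 1604.2/6372.8 = 0.251726 rad
φ₂ = arcsin(sin φ₁ cos δ + cos φ₁ sin δ cos θ)
   = arcsin(-0.97913·0.96848 + 0.20326·0.24908·-0.50754) = -76.89649°
λ₂ = λ₁ + atan2(sin θ sin δ cos φ₁, cos δ − sin φ₁ sin φ₂) = 98.94638°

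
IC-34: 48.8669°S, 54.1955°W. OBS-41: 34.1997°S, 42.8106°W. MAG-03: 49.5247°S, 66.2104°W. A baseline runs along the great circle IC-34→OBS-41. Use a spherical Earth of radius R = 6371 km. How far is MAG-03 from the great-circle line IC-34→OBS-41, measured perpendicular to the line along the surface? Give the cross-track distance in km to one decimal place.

δ₁₃ = central angle IC-34→MAG-03 = 0.137366 rad  (haversine)
θ₁₃ = bearing IC-34→MAG-03 = 260.674°,  θ₁₂ = bearing IC-34→OBS-41 = 34.122°
dₓₜ = R·arcsin(sin δ₁₃ · sin(θ₁₃ − θ₁₂)) = 6371·arcsin(0.13693·sin(226.552°)) = -634.421 km
|dₓₜ| = 634.421 km

634.4 km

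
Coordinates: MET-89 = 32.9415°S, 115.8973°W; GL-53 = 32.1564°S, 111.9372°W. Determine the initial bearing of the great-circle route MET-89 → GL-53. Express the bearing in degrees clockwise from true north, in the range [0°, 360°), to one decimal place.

Δλ = 3.9601°
y = sin Δλ · cos φ₂ = 0.058468
x = cos φ₁ sin φ₂ − sin φ₁ cos φ₂ cos Δλ = 0.012603
θ = atan2(y, x) = 77.8357° → 77.8357° (mod 360°)

77.8°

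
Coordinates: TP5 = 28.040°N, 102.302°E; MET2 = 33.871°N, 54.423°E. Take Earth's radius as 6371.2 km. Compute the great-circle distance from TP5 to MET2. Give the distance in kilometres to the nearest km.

Δφ = 5.8310°,  Δλ = -47.8790°
a = sin²(Δφ/2) + cos φ₁ cos φ₂ sin²(Δλ/2) = 0.123249
c = 2·arcsin(√a) = 0.717423 rad = 41.1053°
d = R·c = 6371.2 × 0.717423 = 4570.8 km

4571 km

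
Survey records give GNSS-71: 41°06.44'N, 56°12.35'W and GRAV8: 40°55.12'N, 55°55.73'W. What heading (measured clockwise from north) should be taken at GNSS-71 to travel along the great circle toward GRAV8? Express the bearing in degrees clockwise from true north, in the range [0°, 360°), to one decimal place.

132.0°

GNSS-71: φ = +41.10733°, λ = -56.20583°
GRAV8: φ = +40.91867°, λ = -55.92883°
Δλ = 0.2770°
y = sin Δλ · cos φ₂ = 0.003653
x = cos φ₁ sin φ₂ − sin φ₁ cos φ₂ cos Δλ = -0.003287
θ = atan2(y, x) = 131.9802° → 131.9802° (mod 360°)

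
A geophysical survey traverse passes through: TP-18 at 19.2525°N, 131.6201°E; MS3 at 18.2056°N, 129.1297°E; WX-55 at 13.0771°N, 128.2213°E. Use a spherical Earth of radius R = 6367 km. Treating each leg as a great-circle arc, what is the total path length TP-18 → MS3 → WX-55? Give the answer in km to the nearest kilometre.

TP-18→MS3: c = 0.045036 rad, d = 286.74 km
MS3→WX-55: c = 0.090801 rad, d = 578.13 km
Total = 286.74 + 578.13 = 864.87 km

865 km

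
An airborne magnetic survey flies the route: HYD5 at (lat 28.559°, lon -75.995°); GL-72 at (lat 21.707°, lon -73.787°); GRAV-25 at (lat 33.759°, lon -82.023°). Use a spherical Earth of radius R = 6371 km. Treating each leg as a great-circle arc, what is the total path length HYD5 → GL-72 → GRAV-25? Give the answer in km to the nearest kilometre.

2358 km

HYD5→GL-72: c = 0.124565 rad, d = 793.61 km
GL-72→GRAV-25: c = 0.245598 rad, d = 1564.71 km
Total = 793.61 + 1564.71 = 2358.31 km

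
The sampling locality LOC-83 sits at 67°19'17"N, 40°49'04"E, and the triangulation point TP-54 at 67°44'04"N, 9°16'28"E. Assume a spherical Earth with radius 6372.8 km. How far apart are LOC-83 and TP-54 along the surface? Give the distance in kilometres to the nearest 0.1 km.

LOC-83: φ = +67.32139°, λ = +40.81778°
TP-54: φ = +67.73444°, λ = +9.27444°
Δφ = 0.4131°,  Δλ = -31.5433°
a = sin²(Δφ/2) + cos φ₁ cos φ₂ sin²(Δλ/2) = 0.010806
c = 2·arcsin(√a) = 0.208277 rad = 11.9334°
d = R·c = 6372.8 × 0.208277 = 1327.3 km

1327.3 km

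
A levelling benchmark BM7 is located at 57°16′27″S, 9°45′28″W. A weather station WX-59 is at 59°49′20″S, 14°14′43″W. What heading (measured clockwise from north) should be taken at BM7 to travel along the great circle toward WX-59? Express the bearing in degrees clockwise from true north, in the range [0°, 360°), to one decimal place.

220.7°

BM7: φ = -57.27417°, λ = -9.75778°
WX-59: φ = -59.82222°, λ = -14.24528°
Δλ = -4.4875°
y = sin Δλ · cos φ₂ = -0.039331
x = cos φ₁ sin φ₂ − sin φ₁ cos φ₂ cos Δλ = -0.045754
θ = atan2(y, x) = -139.3169° → 220.6831° (mod 360°)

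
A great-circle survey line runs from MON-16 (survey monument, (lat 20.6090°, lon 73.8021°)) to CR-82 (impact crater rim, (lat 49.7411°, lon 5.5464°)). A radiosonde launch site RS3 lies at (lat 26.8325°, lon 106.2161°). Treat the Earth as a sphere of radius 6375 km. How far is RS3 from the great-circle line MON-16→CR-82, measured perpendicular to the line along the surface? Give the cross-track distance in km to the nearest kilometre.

3010 km

δ₁₃ = central angle MON-16→RS3 = 0.527683 rad  (haversine)
θ₁₃ = bearing MON-16→RS3 = 71.791°,  θ₁₂ = bearing MON-16→CR-82 = 316.386°
dₓₜ = R·arcsin(sin δ₁₃ · sin(θ₁₃ − θ₁₂)) = 6375·arcsin(0.50353·sin(-244.595°)) = 3010.218 km
|dₓₜ| = 3010.218 km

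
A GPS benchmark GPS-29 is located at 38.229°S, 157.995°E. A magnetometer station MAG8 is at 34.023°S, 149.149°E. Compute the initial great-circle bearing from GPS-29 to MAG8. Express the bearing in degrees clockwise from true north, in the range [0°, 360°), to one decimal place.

Δλ = -8.8460°
y = sin Δλ · cos φ₂ = -0.127454
x = cos φ₁ sin φ₂ − sin φ₁ cos φ₂ cos Δλ = 0.067242
θ = atan2(y, x) = -62.1848° → 297.8152° (mod 360°)

297.8°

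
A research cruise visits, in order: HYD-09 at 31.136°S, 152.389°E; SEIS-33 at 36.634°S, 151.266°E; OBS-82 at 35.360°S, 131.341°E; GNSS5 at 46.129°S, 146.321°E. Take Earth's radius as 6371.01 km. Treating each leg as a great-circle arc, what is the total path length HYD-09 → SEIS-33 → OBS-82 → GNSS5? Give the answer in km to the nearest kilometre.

HYD-09→SEIS-33: c = 0.097325 rad, d = 620.06 km
SEIS-33→OBS-82: c = 0.281722 rad, d = 1794.86 km
OBS-82→GNSS5: c = 0.272203 rad, d = 1734.21 km
Total = 620.06 + 1794.86 + 1734.21 = 4149.12 km

4149 km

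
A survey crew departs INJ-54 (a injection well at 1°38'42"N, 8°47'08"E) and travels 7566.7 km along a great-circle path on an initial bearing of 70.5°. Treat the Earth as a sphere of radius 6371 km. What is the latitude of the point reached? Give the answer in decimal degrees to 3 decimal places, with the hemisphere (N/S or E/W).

18.676°N

INJ-54: φ = +1.64500°, λ = +8.78556°
δ = d/R = 7566.7/6371 = 1.187679 rad
φ₂ = arcsin(sin φ₁ cos δ + cos φ₁ sin δ cos θ)
   = arcsin(0.02871·0.37381 + 0.99959·0.92750·0.33381) = 18.67565°
λ₂ = λ₁ + atan2(sin θ sin δ cos φ₁, cos δ − sin φ₁ sin φ₂) = 76.13894°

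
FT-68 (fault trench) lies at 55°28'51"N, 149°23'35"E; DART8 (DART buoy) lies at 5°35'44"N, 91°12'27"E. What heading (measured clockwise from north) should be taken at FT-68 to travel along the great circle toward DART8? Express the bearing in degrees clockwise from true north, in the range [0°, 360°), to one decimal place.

246.0°

FT-68: φ = +55.48083°, λ = +149.39306°
DART8: φ = +5.59556°, λ = +91.20750°
Δλ = -58.1856°
y = sin Δλ · cos φ₂ = -0.845711
x = cos φ₁ sin φ₂ − sin φ₁ cos φ₂ cos Δλ = -0.377030
θ = atan2(y, x) = -114.0280° → 245.9720° (mod 360°)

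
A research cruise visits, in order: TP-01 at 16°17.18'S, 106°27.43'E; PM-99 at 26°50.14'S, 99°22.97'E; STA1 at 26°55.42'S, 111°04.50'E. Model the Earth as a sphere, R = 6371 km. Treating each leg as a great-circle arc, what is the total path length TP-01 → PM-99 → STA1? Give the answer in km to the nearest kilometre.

2541 km

TP-01: φ = -16.28633°, λ = +106.45717°
PM-99: φ = -26.83567°, λ = +99.38283°
STA1: φ = -26.92367°, λ = +111.07500°
TP-01→PM-99: c = 0.216863 rad, d = 1381.63 km
PM-99→STA1: c = 0.181961 rad, d = 1159.27 km
Total = 1381.63 + 1159.27 = 2540.90 km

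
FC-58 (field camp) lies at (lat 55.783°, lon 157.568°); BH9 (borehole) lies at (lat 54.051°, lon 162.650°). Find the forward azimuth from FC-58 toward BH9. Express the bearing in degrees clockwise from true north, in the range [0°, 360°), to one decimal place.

118.6°

Δλ = 5.0820°
y = sin Δλ · cos φ₂ = 0.052003
x = cos φ₁ sin φ₂ − sin φ₁ cos φ₂ cos Δλ = -0.028316
θ = atan2(y, x) = 118.5687° → 118.5687° (mod 360°)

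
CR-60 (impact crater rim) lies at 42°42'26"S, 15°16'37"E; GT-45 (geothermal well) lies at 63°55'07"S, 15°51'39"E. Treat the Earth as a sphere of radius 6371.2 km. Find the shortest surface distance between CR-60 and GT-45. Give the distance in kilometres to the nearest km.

CR-60: φ = -42.70722°, λ = +15.27694°
GT-45: φ = -63.91861°, λ = +15.86083°
Δφ = -21.2114°,  Δλ = 0.5839°
a = sin²(Δφ/2) + cos φ₁ cos φ₂ sin²(Δλ/2) = 0.033882
c = 2·arcsin(√a) = 0.370255 rad = 21.2140°
d = R·c = 6371.2 × 0.370255 = 2359.0 km

2359 km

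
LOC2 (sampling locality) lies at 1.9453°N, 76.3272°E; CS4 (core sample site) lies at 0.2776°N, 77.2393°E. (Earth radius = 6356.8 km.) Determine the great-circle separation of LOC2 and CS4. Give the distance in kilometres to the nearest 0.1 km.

210.9 km

Δφ = -1.6677°,  Δλ = 0.9121°
a = sin²(Δφ/2) + cos φ₁ cos φ₂ sin²(Δλ/2) = 0.000275
c = 2·arcsin(√a) = 0.033174 rad = 1.9007°
d = R·c = 6356.8 × 0.033174 = 210.9 km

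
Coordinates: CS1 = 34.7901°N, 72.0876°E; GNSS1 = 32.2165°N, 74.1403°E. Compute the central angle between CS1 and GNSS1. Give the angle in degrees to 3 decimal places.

Δφ = -2.5736°,  Δλ = 2.0527°
a = sin²(Δφ/2) + cos φ₁ cos φ₂ sin²(Δλ/2) = 0.000727
c = 2·arcsin(√a) = 0.053942 rad = 3.0906°

3.091°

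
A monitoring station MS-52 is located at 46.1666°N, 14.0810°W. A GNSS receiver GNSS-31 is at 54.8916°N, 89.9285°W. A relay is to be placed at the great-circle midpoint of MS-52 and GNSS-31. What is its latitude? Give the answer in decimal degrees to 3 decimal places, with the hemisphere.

56.925°N

Bx = cos φ₂ cos Δλ = 0.140620,  By = cos φ₂ sin Δλ = -0.557669
φₘ = atan2(sin φ₁ + sin φ₂, √((cos φ₁ + Bx)² + By²)) = 56.92468°
λₘ = λ₁ + atan2(By, cos φ₁ + Bx) = -47.87631°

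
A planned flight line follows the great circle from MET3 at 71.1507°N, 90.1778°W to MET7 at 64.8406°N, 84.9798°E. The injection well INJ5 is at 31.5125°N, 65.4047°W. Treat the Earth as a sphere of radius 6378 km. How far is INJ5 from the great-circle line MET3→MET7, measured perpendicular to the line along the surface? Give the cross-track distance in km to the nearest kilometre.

2527 km

δ₁₃ = central angle MET3→INJ5 = 0.730650 rad  (haversine)
θ₁₃ = bearing MET3→INJ5 = 147.636°,  θ₁₂ = bearing MET3→MET7 = 2.963°
dₓₜ = R·arcsin(sin δ₁₃ · sin(θ₁₃ − θ₁₂)) = 6378·arcsin(0.66735·sin(144.673°)) = 2526.798 km
|dₓₜ| = 2526.798 km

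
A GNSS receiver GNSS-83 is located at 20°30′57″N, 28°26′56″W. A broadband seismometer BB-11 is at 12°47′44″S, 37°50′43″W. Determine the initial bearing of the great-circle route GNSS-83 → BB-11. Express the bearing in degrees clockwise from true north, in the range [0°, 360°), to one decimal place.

196.3°

GNSS-83: φ = +20.51583°, λ = -28.44889°
BB-11: φ = -12.79556°, λ = -37.84528°
Δλ = -9.3964°
y = sin Δλ · cos φ₂ = -0.159209
x = cos φ₁ sin φ₂ − sin φ₁ cos φ₂ cos Δλ = -0.544603
θ = atan2(y, x) = -163.7042° → 196.2958° (mod 360°)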